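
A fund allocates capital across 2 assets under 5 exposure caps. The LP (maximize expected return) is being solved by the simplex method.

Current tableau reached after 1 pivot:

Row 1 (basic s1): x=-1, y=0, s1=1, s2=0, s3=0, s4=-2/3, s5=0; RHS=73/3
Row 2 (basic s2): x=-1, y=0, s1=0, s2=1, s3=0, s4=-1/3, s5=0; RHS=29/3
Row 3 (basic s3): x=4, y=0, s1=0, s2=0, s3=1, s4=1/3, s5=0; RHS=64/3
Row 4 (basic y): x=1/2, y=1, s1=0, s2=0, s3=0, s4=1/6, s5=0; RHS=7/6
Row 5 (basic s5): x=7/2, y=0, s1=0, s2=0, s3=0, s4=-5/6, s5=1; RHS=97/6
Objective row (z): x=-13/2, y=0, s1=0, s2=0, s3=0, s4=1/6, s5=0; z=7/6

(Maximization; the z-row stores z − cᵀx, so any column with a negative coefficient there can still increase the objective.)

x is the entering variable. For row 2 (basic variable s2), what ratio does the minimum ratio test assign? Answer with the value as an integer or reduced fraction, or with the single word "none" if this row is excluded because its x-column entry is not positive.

none

The x entry in row 2 is -1 ≤ 0, so this row gives no ratio.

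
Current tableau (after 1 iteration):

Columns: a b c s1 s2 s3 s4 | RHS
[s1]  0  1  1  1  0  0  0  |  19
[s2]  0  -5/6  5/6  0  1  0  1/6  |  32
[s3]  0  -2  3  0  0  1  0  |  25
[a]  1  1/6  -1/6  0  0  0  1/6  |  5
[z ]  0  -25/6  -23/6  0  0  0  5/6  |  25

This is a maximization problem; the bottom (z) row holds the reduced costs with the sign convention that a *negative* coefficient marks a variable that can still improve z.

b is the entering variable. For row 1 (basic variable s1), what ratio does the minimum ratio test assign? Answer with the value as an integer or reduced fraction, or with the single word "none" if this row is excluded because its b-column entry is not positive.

19

Ratio = RHS / (b entry) = 19 / 1 = 19.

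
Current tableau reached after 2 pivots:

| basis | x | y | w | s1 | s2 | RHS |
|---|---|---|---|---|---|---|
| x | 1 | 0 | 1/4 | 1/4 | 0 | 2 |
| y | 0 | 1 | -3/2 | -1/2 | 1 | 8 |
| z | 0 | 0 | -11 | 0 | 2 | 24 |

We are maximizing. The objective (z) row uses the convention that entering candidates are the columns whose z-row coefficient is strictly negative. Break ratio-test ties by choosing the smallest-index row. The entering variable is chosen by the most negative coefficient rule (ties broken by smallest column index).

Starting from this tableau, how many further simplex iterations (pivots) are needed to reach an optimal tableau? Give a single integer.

1

pivot: w in, x out → z = 112
No improving column remains; optimal.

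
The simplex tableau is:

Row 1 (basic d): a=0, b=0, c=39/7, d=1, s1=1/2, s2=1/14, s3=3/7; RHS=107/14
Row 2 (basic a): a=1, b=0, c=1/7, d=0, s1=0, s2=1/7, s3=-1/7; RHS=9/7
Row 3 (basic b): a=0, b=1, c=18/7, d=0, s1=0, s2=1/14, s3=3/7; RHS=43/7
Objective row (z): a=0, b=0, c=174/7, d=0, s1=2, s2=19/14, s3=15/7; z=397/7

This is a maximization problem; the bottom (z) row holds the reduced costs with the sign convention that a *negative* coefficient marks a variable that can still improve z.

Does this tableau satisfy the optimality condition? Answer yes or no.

yes

No objective-row coefficient is strictly negative, so no entering variable exists; the tableau is optimal.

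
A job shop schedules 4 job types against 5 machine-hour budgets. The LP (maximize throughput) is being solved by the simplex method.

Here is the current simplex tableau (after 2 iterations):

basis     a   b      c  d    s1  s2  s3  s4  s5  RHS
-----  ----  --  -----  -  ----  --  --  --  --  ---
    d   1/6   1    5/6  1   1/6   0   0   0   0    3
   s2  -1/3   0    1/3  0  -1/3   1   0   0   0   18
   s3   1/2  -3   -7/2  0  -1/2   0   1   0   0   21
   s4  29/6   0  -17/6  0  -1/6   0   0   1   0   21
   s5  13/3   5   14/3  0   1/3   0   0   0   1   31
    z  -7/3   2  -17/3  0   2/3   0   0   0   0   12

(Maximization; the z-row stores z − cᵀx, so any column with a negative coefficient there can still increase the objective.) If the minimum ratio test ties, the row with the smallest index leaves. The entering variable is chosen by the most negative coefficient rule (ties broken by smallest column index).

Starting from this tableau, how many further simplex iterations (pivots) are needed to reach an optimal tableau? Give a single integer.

2

pivot: c in, d out → z = 162/5
pivot: a in, s5 out → z = 636/17
No improving column remains; optimal.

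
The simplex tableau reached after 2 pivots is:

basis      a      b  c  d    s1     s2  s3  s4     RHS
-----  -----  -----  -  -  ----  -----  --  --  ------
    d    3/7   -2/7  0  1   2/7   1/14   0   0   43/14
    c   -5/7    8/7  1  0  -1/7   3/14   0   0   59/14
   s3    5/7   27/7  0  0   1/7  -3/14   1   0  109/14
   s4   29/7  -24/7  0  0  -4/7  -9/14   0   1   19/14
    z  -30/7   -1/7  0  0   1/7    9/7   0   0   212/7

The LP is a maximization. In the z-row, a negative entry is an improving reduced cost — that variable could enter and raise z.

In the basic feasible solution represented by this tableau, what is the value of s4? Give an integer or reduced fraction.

19/14

s4 is basic (row 4); its value is the RHS of that row: 19/14.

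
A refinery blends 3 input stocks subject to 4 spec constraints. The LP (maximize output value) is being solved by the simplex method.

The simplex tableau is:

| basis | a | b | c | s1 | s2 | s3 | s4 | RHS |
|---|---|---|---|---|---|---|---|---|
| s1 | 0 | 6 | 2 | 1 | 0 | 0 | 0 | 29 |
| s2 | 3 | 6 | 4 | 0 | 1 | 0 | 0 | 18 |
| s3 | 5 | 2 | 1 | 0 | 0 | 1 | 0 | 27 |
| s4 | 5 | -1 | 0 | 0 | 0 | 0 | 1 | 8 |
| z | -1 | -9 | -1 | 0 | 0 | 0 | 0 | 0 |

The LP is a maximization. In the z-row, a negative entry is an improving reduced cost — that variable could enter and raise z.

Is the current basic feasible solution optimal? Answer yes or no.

no

Column a has objective-row coefficient -1, which is negative; an improving pivot exists, so not yet optimal.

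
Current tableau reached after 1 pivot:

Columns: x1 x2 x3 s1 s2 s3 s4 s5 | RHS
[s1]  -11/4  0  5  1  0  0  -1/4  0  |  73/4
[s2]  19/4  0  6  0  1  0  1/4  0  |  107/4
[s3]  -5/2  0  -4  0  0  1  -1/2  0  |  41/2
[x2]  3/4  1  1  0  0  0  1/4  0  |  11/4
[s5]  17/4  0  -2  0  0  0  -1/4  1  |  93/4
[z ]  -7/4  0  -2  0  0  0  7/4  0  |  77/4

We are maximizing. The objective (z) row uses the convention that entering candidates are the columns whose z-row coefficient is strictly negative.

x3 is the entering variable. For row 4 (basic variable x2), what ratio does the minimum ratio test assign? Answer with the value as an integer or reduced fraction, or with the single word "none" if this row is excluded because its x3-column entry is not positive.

Ratio = RHS / (x3 entry) = (11/4) / 1 = 11/4.

11/4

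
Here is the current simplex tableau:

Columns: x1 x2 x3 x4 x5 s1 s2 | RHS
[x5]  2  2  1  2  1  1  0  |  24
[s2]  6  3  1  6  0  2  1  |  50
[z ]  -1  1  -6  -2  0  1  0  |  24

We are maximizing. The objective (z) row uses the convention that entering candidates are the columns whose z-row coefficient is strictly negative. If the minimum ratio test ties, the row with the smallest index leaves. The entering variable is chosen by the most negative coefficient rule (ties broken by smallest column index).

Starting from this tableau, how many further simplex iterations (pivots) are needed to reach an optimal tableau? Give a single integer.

1

pivot: x3 in, x5 out → z = 168
No improving column remains; optimal.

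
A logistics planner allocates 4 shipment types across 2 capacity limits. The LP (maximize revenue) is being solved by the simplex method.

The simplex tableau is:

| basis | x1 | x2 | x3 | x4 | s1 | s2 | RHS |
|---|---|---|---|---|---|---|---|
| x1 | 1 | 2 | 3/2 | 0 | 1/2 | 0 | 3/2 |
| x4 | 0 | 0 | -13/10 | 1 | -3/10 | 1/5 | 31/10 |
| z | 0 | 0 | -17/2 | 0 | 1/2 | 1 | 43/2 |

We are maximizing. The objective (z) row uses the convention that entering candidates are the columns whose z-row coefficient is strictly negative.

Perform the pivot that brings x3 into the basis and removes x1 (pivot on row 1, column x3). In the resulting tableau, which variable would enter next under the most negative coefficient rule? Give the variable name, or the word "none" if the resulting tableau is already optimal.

none

Pivot element 3/2. New z-row = old z-row − (-17/2)·(row 1/(3/2)).
Updated z-row coefficients: x1: 17/3, x2: 34/3, x3: 0, x4: 0, s1: 10/3, s2: 1.
No coefficient is strictly negative; the tableau after this pivot is optimal.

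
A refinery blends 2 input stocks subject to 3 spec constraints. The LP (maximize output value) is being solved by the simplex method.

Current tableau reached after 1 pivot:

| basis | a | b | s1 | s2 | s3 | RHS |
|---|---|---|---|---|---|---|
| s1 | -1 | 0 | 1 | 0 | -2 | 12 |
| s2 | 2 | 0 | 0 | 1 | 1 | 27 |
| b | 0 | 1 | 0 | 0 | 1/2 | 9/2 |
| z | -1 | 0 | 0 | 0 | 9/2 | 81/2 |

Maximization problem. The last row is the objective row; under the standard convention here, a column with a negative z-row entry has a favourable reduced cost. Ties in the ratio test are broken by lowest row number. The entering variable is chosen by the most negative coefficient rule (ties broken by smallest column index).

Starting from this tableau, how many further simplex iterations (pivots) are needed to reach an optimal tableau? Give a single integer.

1

pivot: a in, s2 out → z = 54
No improving column remains; optimal.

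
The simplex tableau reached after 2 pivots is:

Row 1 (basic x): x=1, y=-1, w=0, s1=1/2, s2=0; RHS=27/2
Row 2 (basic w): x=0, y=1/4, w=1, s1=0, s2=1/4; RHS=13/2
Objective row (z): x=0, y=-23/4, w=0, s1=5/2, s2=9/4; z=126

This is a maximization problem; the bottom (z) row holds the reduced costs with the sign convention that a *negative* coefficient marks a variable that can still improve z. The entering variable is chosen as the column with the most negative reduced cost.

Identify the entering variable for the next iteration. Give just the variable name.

Objective-row coefficients: x: 0, y: -23/4, w: 0, s1: 5/2, s2: 9/4.
The most negative is -23/4 in column y, so y enters.

y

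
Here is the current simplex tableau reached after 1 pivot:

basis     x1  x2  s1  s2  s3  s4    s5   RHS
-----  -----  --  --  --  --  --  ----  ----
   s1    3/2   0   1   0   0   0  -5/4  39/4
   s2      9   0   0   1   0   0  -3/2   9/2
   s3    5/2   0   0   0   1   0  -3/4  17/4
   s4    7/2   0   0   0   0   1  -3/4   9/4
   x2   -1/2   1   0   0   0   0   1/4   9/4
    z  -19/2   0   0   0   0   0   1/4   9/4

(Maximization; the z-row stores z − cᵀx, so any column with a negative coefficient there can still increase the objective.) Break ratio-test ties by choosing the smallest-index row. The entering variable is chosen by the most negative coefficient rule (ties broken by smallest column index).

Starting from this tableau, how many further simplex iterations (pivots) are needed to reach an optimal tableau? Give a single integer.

pivot: x1 in, s2 out → z = 7
pivot: s5 in, x2 out → z = 27
No improving column remains; optimal.

2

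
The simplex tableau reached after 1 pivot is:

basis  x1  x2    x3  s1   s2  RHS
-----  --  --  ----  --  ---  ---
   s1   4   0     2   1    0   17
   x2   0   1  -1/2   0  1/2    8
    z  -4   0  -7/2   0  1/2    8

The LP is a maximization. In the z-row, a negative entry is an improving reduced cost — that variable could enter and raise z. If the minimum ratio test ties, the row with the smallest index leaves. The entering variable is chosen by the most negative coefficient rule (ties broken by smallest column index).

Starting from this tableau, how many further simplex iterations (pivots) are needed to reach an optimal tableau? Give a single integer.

2

pivot: x1 in, s1 out → z = 25
pivot: x3 in, x1 out → z = 151/4
No improving column remains; optimal.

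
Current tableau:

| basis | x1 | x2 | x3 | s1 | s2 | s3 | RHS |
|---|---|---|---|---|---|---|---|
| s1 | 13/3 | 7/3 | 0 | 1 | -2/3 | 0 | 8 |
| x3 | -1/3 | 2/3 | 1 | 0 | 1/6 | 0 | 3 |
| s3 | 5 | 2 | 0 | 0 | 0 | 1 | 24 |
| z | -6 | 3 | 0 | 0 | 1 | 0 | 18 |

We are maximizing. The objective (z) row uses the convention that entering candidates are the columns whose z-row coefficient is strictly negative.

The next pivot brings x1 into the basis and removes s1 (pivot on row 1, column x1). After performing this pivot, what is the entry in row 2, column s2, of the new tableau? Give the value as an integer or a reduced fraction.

Pivot element is row 1, column x1: 13/3.
Normalize row 1: new (row 1, s2) = (-2/3)/(13/3) = -2/13.
row 2 ← row 2 − (-1/3)·(new row 1): 1/6 − (-1/3)·(-2/13) = 3/26.

3/26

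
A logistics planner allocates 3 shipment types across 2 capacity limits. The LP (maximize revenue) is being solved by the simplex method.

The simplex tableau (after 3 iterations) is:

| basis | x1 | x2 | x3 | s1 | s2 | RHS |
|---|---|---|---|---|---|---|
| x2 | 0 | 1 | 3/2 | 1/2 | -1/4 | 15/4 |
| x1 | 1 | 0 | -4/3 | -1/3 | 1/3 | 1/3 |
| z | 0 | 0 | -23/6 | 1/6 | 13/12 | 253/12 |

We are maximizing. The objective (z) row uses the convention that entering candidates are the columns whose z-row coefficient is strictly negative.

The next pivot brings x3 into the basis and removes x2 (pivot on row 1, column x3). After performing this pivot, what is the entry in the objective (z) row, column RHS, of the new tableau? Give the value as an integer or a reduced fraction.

Pivot element is row 1, column x3: 3/2.
Normalize row 1: new (row 1, RHS) = (15/4)/(3/2) = 5/2.
z-row ← z-row − (-23/6)·(new row 1): 253/12 − (-23/6)·(5/2) = 92/3.

92/3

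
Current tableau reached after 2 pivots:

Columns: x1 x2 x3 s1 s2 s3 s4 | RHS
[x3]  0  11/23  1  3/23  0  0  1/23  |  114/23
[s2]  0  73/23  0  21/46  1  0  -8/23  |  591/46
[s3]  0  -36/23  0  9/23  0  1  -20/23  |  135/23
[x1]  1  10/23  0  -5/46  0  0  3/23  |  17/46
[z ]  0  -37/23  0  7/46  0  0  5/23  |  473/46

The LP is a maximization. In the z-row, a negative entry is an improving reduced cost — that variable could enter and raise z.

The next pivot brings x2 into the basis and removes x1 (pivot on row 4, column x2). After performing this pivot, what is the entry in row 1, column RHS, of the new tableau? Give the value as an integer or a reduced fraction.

Pivot element is row 4, column x2: 10/23.
Normalize row 4: new (row 4, RHS) = (17/46)/(10/23) = 17/20.
row 1 ← row 1 − (11/23)·(new row 4): 114/23 − (11/23)·(17/20) = 91/20.

91/20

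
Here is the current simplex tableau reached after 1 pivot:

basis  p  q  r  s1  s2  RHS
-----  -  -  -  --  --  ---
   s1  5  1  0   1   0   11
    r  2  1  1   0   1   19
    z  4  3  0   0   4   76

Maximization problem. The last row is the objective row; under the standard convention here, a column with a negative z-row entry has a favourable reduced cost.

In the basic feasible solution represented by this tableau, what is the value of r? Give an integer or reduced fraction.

19

r is basic (row 2); its value is the RHS of that row: 19.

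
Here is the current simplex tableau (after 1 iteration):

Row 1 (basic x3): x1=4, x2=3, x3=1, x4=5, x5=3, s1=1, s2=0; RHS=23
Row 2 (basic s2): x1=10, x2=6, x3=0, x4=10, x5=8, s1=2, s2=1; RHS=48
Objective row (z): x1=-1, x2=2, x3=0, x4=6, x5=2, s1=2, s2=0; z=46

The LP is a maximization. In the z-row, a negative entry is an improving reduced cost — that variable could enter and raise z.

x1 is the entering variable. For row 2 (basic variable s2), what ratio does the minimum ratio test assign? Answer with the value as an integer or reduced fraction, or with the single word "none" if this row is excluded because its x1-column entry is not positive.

Ratio = RHS / (x1 entry) = 48 / 10 = 24/5.

24/5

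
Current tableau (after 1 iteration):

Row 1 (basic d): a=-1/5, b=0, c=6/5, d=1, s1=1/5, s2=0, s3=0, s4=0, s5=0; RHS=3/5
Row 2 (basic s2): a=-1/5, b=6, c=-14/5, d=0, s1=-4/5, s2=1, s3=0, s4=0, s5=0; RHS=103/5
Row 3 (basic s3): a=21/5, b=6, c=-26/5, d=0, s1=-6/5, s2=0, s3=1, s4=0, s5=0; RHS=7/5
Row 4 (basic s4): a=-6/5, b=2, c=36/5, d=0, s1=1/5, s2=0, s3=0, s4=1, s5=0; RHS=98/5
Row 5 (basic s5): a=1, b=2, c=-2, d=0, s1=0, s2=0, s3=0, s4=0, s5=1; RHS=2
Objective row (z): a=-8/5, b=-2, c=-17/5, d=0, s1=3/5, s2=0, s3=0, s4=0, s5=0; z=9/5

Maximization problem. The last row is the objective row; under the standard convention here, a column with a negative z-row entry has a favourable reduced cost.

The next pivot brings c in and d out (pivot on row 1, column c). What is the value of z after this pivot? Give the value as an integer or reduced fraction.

Minimum ratio for c: (3/5)/(6/5) = 1/2.
z changes by −(z-row coeff of c)·ratio = −(-17/5)·(1/2) = 17/10.
New z = 9/5 + (17/10) = 7/2.

7/2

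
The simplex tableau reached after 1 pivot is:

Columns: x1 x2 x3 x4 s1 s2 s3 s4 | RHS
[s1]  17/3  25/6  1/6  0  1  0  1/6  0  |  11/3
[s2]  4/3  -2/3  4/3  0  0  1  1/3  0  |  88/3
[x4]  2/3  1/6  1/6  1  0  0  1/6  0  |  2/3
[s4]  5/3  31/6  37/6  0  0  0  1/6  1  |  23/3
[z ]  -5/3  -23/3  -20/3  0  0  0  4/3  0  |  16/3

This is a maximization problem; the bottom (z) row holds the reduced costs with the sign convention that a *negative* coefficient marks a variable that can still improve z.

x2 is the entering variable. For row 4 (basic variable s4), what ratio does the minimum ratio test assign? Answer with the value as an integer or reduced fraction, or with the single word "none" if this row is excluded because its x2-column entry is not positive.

Ratio = RHS / (x2 entry) = (23/3) / (31/6) = 46/31.

46/31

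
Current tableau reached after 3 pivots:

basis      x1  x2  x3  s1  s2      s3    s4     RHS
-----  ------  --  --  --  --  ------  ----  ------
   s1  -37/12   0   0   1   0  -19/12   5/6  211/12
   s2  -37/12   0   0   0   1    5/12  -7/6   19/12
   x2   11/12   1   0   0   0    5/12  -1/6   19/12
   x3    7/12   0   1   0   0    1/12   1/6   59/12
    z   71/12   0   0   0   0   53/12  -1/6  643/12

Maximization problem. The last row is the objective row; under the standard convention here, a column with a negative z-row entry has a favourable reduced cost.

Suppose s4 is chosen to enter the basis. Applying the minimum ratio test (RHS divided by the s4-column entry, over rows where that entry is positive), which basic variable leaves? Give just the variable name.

s1

Ratios: row 1 (s1): (211/12)/(5/6) = 211/10; row 2 (s2): entry -7/6 ≤ 0, skip; row 3 (x2): entry -1/6 ≤ 0, skip; row 4 (x3): (59/12)/(1/6) = 59/2.
Minimum ratio 211/10 is in the s1 row, so s1 leaves.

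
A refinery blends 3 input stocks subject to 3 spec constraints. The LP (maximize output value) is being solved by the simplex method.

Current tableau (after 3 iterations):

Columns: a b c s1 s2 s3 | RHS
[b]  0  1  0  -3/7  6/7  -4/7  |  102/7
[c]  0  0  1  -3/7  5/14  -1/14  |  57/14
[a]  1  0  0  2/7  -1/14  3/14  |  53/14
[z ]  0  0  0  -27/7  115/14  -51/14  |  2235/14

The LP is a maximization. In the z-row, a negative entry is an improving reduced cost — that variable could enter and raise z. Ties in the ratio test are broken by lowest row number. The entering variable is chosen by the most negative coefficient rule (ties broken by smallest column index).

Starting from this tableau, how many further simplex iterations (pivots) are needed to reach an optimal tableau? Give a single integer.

2

pivot: s1 in, a out → z = 843/4
pivot: s3 in, s1 out → z = 224
No improving column remains; optimal.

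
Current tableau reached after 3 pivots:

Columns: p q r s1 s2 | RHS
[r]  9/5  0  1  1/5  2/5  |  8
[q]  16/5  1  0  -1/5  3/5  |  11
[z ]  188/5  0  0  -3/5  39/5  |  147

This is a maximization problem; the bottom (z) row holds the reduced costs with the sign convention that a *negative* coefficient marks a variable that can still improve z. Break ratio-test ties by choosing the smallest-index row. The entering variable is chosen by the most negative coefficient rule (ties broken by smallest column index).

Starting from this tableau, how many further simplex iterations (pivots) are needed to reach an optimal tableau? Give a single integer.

1

pivot: s1 in, r out → z = 171
No improving column remains; optimal.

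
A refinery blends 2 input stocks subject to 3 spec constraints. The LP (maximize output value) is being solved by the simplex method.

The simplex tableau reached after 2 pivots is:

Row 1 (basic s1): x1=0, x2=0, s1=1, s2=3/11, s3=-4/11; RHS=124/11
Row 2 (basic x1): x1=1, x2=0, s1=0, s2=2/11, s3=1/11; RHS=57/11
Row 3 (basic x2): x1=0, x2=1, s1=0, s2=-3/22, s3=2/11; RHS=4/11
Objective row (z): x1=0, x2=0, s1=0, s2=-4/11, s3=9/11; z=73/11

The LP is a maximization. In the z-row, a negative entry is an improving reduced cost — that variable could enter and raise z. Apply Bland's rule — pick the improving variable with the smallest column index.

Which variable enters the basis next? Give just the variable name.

s2

Objective-row coefficients: x1: 0, x2: 0, s1: 0, s2: -4/11, s3: 9/11.
Improving columns: s2. Bland's rule picks the smallest column index → s2.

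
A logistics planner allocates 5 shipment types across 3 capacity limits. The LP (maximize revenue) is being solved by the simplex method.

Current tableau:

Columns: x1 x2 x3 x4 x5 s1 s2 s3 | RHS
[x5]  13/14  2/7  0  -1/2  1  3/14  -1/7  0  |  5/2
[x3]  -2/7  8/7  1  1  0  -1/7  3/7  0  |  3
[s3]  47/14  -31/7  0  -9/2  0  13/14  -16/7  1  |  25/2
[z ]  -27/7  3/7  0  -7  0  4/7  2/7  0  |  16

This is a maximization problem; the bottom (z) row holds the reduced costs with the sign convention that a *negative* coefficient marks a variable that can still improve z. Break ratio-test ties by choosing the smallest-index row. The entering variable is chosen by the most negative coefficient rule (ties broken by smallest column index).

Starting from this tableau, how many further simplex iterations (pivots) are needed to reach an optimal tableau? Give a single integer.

pivot: x4 in, x3 out → z = 37
pivot: x1 in, x5 out → z = 735/11
No improving column remains; optimal.

2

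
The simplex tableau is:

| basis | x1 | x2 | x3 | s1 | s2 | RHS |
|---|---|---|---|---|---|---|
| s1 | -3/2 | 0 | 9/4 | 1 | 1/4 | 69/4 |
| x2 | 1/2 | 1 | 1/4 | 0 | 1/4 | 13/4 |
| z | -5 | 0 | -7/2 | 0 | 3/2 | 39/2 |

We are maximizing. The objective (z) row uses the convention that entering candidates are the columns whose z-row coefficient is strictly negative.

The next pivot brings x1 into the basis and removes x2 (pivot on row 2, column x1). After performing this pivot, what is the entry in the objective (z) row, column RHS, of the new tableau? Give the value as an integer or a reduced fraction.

52

Pivot element is row 2, column x1: 1/2.
Normalize row 2: new (row 2, RHS) = (13/4)/(1/2) = 13/2.
z-row ← z-row − (-5)·(new row 2): 39/2 − (-5)·(13/2) = 52.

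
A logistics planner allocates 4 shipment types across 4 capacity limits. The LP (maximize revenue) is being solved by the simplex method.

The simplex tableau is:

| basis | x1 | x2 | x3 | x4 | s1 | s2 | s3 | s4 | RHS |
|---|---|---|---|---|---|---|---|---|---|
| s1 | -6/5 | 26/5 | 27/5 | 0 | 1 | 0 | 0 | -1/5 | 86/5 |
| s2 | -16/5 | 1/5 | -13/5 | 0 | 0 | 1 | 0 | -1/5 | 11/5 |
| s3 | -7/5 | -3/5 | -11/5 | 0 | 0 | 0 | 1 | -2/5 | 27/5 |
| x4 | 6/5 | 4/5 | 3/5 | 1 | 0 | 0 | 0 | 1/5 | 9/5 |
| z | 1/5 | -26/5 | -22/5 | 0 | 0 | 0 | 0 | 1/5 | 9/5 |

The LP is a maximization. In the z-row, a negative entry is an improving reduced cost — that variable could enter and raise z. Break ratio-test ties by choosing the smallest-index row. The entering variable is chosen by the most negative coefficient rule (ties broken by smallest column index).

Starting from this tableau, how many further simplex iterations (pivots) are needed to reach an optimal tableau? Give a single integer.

2

pivot: x2 in, x4 out → z = 27/2
pivot: x3 in, x2 out → z = 15
No improving column remains; optimal.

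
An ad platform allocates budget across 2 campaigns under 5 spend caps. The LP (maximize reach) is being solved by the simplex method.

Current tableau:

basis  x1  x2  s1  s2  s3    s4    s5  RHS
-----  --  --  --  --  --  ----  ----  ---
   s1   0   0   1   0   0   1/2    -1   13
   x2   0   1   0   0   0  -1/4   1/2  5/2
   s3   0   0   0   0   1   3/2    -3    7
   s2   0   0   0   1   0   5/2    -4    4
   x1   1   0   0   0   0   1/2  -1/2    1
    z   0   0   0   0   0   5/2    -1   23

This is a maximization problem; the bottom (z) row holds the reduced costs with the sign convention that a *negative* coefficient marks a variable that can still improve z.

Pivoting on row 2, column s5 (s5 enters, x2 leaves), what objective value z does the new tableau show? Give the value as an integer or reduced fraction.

Minimum ratio for s5: (5/2)/(1/2) = 5.
z changes by −(z-row coeff of s5)·ratio = −(-1)·5 = 5.
New z = 23 + 5 = 28.

28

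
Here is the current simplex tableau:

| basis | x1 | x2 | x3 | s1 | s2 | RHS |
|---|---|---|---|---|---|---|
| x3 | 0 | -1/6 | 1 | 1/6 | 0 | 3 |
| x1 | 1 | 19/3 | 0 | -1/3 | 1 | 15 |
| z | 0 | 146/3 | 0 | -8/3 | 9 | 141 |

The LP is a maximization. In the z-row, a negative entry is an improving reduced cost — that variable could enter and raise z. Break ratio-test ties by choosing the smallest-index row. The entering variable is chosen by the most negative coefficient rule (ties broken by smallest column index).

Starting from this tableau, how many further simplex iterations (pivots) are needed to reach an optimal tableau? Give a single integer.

1

pivot: s1 in, x3 out → z = 189
No improving column remains; optimal.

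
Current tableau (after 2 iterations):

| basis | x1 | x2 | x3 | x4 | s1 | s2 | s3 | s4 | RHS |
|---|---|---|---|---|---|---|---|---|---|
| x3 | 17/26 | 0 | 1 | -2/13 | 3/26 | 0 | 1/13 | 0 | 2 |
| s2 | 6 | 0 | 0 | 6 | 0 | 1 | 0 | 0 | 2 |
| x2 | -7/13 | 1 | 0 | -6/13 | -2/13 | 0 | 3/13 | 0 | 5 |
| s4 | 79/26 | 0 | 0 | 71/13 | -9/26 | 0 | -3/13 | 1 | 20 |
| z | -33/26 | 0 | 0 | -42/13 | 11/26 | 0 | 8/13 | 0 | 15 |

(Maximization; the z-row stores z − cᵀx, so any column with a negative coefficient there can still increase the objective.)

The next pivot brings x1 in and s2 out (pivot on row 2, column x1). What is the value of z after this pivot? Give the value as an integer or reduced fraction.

401/26

Minimum ratio for x1: 2/6 = 1/3.
z changes by −(z-row coeff of x1)·ratio = −(-33/26)·(1/3) = 11/26.
New z = 15 + (11/26) = 401/26.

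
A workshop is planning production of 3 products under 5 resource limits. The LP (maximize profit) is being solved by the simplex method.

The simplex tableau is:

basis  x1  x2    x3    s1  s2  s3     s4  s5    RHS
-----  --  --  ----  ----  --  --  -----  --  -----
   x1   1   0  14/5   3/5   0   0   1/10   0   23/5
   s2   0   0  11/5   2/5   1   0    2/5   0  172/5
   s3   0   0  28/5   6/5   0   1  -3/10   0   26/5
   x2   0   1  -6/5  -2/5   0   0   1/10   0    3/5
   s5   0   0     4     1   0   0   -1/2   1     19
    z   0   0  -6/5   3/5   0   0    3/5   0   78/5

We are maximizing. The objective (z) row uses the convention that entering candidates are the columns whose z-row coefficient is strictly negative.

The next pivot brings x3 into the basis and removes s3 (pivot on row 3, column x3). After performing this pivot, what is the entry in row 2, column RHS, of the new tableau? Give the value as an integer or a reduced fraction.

Pivot element is row 3, column x3: 28/5.
Normalize row 3: new (row 3, RHS) = (26/5)/(28/5) = 13/14.
row 2 ← row 2 − (11/5)·(new row 3): 172/5 − (11/5)·(13/14) = 453/14.

453/14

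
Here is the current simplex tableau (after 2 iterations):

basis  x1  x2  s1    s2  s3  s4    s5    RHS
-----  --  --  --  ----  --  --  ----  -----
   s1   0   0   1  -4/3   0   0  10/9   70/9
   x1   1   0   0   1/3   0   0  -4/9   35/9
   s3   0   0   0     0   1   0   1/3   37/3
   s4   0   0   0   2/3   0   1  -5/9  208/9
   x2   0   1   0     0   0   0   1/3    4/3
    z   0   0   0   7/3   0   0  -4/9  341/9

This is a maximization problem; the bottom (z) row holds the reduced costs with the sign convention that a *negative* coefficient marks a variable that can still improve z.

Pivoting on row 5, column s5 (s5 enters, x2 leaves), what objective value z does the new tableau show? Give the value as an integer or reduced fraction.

119/3

Minimum ratio for s5: (4/3)/(1/3) = 4.
z changes by −(z-row coeff of s5)·ratio = −(-4/9)·4 = 16/9.
New z = 341/9 + (16/9) = 119/3.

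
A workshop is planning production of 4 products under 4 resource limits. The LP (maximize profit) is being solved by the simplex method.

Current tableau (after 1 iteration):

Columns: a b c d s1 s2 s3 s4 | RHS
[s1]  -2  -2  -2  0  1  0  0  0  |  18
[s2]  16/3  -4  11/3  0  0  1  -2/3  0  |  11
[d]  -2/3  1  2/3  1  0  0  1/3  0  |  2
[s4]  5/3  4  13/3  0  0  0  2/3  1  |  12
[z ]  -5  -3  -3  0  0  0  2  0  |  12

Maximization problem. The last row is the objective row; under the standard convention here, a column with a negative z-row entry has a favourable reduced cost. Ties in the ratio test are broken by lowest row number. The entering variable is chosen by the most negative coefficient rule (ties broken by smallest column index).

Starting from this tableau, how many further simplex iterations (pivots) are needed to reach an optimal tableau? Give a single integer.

pivot: a in, s2 out → z = 357/16
pivot: b in, s4 out → z = 933/28
No improving column remains; optimal.

2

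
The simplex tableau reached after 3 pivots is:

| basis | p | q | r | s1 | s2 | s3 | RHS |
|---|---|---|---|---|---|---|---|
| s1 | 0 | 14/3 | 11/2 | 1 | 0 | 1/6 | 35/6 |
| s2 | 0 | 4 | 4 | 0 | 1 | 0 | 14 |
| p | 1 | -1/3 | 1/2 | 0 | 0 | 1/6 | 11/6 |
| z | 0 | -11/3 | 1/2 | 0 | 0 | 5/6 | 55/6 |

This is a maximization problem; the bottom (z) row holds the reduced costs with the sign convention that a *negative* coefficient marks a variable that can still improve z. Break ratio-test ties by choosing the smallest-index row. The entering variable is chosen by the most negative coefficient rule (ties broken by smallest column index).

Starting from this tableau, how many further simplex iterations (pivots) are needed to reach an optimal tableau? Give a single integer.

pivot: q in, s1 out → z = 55/4
No improving column remains; optimal.

1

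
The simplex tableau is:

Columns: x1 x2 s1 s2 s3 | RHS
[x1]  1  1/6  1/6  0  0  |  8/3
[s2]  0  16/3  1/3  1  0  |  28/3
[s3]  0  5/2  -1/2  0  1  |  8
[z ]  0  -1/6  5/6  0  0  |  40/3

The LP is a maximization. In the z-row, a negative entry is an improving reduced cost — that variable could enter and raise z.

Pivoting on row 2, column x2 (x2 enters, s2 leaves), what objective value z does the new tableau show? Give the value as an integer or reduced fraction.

Minimum ratio for x2: (28/3)/(16/3) = 7/4.
z changes by −(z-row coeff of x2)·ratio = −(-1/6)·(7/4) = 7/24.
New z = 40/3 + (7/24) = 109/8.

109/8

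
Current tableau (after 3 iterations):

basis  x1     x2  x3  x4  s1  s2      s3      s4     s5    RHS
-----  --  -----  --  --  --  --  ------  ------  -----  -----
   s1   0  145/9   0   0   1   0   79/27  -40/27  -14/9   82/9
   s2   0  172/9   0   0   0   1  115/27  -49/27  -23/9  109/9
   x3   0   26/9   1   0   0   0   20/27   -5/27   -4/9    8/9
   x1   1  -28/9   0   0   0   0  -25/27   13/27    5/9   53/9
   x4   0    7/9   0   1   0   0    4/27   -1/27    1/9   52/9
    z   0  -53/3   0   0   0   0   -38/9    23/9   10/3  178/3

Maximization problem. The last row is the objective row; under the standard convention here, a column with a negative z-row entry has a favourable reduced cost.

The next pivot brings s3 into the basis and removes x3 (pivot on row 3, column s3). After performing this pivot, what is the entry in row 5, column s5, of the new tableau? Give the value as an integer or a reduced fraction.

1/5

Pivot element is row 3, column s3: 20/27.
Normalize row 3: new (row 3, s5) = (-4/9)/(20/27) = -3/5.
row 5 ← row 5 − (4/27)·(new row 3): 1/9 − (4/27)·(-3/5) = 1/5.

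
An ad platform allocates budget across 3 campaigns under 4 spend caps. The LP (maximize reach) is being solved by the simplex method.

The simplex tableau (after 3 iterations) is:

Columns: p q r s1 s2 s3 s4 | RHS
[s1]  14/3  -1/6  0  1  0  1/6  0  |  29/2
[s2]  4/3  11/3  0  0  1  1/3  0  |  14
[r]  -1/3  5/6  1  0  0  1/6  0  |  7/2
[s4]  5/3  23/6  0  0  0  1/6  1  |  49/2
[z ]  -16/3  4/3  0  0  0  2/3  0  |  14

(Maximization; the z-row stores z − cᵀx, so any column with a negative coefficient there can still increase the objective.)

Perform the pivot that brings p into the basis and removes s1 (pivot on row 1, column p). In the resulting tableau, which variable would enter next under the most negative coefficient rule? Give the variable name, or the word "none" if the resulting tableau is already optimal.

none

Pivot element 14/3. New z-row = old z-row − (-16/3)·(row 1/(14/3)).
Updated z-row coefficients: p: 0, q: 8/7, r: 0, s1: 8/7, s2: 0, s3: 6/7, s4: 0.
No coefficient is strictly negative; the tableau after this pivot is optimal.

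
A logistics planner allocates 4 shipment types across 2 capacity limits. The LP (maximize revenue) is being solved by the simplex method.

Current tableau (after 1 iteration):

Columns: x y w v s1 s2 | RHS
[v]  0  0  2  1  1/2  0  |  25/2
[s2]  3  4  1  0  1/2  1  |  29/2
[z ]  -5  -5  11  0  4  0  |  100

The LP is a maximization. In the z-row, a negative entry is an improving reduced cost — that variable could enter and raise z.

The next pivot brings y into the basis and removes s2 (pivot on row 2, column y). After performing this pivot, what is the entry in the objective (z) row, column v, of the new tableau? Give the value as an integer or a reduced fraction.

Pivot element is row 2, column y: 4.
Normalize row 2: new (row 2, v) = 0/4 = 0.
z-row ← z-row − (-5)·(new row 2): 0 − (-5)·0 = 0.

0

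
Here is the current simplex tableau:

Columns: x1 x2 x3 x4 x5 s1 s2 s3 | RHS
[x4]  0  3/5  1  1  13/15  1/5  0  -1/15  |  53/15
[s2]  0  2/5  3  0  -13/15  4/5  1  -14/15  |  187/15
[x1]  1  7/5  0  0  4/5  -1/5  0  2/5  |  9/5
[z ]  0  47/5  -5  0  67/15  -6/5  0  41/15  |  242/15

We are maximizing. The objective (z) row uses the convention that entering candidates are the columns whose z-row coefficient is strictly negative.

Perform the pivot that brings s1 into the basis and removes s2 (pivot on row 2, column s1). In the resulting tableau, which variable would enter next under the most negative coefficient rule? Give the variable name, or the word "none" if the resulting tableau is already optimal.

Pivot element 4/5. New z-row = old z-row − (-6/5)·(row 2/(4/5)).
Updated z-row coefficients: x1: 0, x2: 10, x3: -1/2, x4: 0, x5: 19/6, s1: 0, s2: 3/2, s3: 4/3.
The most negative is -1/2 in column x3, so x3 would enter next.

x3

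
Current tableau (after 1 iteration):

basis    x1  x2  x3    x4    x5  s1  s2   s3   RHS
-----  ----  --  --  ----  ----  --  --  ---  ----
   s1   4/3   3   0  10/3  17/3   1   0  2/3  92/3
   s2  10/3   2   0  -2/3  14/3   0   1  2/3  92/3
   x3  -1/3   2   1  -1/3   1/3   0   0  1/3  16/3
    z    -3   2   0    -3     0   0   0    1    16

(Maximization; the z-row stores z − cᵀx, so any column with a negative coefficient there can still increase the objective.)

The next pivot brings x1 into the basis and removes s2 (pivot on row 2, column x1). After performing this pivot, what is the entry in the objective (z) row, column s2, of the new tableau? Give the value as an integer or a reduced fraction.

Pivot element is row 2, column x1: 10/3.
Normalize row 2: new (row 2, s2) = 1/(10/3) = 3/10.
z-row ← z-row − (-3)·(new row 2): 0 − (-3)·(3/10) = 9/10.

9/10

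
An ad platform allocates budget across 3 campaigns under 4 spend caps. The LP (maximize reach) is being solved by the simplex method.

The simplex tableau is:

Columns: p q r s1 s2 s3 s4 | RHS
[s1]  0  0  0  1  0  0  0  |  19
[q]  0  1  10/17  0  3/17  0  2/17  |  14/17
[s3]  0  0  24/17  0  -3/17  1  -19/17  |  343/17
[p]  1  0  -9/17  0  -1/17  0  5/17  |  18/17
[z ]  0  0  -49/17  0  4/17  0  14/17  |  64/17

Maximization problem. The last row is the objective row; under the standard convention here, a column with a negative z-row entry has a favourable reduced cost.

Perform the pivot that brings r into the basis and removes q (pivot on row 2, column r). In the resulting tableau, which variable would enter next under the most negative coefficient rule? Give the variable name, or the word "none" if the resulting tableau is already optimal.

Pivot element 10/17. New z-row = old z-row − (-49/17)·(row 2/(10/17)).
Updated z-row coefficients: p: 0, q: 49/10, r: 0, s1: 0, s2: 11/10, s3: 0, s4: 7/5.
No coefficient is strictly negative; the tableau after this pivot is optimal.

none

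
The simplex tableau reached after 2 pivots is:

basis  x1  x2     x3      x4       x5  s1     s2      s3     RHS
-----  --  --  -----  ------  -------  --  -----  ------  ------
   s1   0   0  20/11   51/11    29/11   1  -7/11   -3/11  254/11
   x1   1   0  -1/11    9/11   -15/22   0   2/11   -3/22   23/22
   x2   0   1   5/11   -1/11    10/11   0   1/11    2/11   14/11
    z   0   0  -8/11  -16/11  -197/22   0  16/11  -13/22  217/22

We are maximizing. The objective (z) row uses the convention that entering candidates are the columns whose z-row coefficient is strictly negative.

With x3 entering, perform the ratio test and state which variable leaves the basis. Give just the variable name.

Ratios: row 1 (s1): (254/11)/(20/11) = 127/10; row 2 (x1): entry -1/11 ≤ 0, skip; row 3 (x2): (14/11)/(5/11) = 14/5.
Minimum ratio 14/5 is in the x2 row, so x2 leaves.

x2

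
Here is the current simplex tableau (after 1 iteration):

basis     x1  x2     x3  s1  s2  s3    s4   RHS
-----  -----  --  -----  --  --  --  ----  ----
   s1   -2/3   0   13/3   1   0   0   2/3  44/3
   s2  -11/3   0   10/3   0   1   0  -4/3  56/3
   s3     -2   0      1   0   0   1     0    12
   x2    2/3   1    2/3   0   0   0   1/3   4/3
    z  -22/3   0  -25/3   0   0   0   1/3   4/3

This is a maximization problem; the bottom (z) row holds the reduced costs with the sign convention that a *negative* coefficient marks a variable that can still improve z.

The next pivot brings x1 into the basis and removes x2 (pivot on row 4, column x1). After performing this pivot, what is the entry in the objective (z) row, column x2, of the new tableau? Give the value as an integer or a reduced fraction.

11

Pivot element is row 4, column x1: 2/3.
Normalize row 4: new (row 4, x2) = 1/(2/3) = 3/2.
z-row ← z-row − (-22/3)·(new row 4): 0 − (-22/3)·(3/2) = 11.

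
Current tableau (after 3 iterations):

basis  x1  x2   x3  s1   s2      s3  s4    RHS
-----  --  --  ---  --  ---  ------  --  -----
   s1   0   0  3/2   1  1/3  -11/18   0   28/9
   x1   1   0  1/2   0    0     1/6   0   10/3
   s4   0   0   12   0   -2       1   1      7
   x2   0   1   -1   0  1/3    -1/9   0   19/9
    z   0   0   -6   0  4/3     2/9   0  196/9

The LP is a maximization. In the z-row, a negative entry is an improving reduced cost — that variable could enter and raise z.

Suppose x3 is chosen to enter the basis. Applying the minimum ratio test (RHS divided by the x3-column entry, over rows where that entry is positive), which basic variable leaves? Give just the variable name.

s4

Ratios: row 1 (s1): (28/9)/(3/2) = 56/27; row 2 (x1): (10/3)/(1/2) = 20/3; row 3 (s4): 7/12 = 7/12; row 4 (x2): entry -1 ≤ 0, skip.
Minimum ratio 7/12 is in the s4 row, so s4 leaves.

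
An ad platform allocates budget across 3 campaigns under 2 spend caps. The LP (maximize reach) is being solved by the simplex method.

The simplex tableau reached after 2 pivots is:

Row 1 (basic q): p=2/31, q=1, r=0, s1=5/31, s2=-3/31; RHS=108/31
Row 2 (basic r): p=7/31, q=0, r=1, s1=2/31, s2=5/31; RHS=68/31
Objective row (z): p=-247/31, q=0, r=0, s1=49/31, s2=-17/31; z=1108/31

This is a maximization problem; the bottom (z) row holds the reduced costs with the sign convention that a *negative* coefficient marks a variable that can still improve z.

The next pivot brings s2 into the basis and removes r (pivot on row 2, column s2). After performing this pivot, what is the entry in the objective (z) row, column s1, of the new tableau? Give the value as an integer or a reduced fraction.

Pivot element is row 2, column s2: 5/31.
Normalize row 2: new (row 2, s1) = (2/31)/(5/31) = 2/5.
z-row ← z-row − (-17/31)·(new row 2): 49/31 − (-17/31)·(2/5) = 9/5.

9/5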